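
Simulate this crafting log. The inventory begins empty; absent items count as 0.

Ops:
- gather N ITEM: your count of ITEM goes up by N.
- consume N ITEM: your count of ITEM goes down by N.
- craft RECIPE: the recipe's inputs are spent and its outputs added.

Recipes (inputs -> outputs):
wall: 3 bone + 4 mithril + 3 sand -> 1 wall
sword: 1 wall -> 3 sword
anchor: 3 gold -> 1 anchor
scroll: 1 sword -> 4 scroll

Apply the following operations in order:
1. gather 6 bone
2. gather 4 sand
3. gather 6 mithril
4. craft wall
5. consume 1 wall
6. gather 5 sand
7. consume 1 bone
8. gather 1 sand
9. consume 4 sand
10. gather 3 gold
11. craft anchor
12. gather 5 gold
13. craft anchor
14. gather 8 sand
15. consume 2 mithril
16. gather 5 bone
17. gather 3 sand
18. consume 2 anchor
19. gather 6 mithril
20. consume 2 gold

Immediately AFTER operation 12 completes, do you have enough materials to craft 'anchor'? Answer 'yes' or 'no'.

After 1 (gather 6 bone): bone=6
After 2 (gather 4 sand): bone=6 sand=4
After 3 (gather 6 mithril): bone=6 mithril=6 sand=4
After 4 (craft wall): bone=3 mithril=2 sand=1 wall=1
After 5 (consume 1 wall): bone=3 mithril=2 sand=1
After 6 (gather 5 sand): bone=3 mithril=2 sand=6
After 7 (consume 1 bone): bone=2 mithril=2 sand=6
After 8 (gather 1 sand): bone=2 mithril=2 sand=7
After 9 (consume 4 sand): bone=2 mithril=2 sand=3
After 10 (gather 3 gold): bone=2 gold=3 mithril=2 sand=3
After 11 (craft anchor): anchor=1 bone=2 mithril=2 sand=3
After 12 (gather 5 gold): anchor=1 bone=2 gold=5 mithril=2 sand=3

Answer: yes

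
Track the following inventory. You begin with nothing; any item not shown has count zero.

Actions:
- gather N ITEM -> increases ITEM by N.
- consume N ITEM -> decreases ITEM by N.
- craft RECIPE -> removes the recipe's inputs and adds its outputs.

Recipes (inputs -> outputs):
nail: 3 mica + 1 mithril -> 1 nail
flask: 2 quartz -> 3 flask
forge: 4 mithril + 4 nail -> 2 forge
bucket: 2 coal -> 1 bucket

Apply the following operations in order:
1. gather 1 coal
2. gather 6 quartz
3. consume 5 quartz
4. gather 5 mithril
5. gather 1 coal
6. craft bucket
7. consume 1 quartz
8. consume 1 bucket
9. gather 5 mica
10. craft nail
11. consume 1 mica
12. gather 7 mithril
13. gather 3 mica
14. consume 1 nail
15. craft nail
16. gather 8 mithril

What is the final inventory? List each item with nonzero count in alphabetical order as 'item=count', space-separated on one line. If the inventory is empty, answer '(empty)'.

After 1 (gather 1 coal): coal=1
After 2 (gather 6 quartz): coal=1 quartz=6
After 3 (consume 5 quartz): coal=1 quartz=1
After 4 (gather 5 mithril): coal=1 mithril=5 quartz=1
After 5 (gather 1 coal): coal=2 mithril=5 quartz=1
After 6 (craft bucket): bucket=1 mithril=5 quartz=1
After 7 (consume 1 quartz): bucket=1 mithril=5
After 8 (consume 1 bucket): mithril=5
After 9 (gather 5 mica): mica=5 mithril=5
After 10 (craft nail): mica=2 mithril=4 nail=1
After 11 (consume 1 mica): mica=1 mithril=4 nail=1
After 12 (gather 7 mithril): mica=1 mithril=11 nail=1
After 13 (gather 3 mica): mica=4 mithril=11 nail=1
After 14 (consume 1 nail): mica=4 mithril=11
After 15 (craft nail): mica=1 mithril=10 nail=1
After 16 (gather 8 mithril): mica=1 mithril=18 nail=1

Answer: mica=1 mithril=18 nail=1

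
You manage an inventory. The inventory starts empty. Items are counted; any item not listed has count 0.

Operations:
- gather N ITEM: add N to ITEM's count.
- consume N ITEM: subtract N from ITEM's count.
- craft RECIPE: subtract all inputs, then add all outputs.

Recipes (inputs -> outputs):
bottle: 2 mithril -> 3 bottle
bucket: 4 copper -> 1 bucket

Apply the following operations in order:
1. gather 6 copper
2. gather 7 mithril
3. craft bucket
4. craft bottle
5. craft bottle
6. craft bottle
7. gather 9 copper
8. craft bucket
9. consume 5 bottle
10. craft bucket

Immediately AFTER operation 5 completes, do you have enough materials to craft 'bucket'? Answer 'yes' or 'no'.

After 1 (gather 6 copper): copper=6
After 2 (gather 7 mithril): copper=6 mithril=7
After 3 (craft bucket): bucket=1 copper=2 mithril=7
After 4 (craft bottle): bottle=3 bucket=1 copper=2 mithril=5
After 5 (craft bottle): bottle=6 bucket=1 copper=2 mithril=3

Answer: no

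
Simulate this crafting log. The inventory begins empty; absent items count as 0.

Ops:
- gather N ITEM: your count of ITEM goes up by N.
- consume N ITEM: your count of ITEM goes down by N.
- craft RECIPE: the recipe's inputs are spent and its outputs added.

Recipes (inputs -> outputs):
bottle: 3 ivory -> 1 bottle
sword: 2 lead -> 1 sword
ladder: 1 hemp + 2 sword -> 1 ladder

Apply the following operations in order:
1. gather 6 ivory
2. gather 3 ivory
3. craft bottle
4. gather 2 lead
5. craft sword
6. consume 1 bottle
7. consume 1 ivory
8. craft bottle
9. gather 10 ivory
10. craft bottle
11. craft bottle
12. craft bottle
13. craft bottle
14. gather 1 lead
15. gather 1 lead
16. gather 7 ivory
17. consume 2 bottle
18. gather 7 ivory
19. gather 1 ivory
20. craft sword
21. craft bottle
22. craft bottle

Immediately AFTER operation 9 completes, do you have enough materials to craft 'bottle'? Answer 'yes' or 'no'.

After 1 (gather 6 ivory): ivory=6
After 2 (gather 3 ivory): ivory=9
After 3 (craft bottle): bottle=1 ivory=6
After 4 (gather 2 lead): bottle=1 ivory=6 lead=2
After 5 (craft sword): bottle=1 ivory=6 sword=1
After 6 (consume 1 bottle): ivory=6 sword=1
After 7 (consume 1 ivory): ivory=5 sword=1
After 8 (craft bottle): bottle=1 ivory=2 sword=1
After 9 (gather 10 ivory): bottle=1 ivory=12 sword=1

Answer: yes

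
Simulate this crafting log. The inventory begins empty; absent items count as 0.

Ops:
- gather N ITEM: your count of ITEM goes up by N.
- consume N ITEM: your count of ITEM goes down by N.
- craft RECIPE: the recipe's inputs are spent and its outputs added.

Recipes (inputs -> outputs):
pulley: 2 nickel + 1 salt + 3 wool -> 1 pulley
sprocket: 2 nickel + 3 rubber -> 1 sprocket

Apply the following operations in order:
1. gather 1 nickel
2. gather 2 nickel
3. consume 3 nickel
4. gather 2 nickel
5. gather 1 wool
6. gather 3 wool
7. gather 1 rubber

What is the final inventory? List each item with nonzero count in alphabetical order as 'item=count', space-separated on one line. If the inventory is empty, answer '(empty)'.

Answer: nickel=2 rubber=1 wool=4

Derivation:
After 1 (gather 1 nickel): nickel=1
After 2 (gather 2 nickel): nickel=3
After 3 (consume 3 nickel): (empty)
After 4 (gather 2 nickel): nickel=2
After 5 (gather 1 wool): nickel=2 wool=1
After 6 (gather 3 wool): nickel=2 wool=4
After 7 (gather 1 rubber): nickel=2 rubber=1 wool=4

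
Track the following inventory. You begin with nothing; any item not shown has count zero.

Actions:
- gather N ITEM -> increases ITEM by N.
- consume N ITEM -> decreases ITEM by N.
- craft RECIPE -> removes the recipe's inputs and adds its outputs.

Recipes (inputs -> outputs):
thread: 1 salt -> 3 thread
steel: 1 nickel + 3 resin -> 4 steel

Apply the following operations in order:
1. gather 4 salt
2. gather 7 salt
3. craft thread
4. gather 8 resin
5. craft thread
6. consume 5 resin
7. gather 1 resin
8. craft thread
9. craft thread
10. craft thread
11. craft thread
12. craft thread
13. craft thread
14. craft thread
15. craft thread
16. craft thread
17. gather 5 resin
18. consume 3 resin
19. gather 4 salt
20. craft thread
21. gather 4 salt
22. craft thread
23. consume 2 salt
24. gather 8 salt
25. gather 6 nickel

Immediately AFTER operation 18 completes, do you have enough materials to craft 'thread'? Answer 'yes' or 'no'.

Answer: no

Derivation:
After 1 (gather 4 salt): salt=4
After 2 (gather 7 salt): salt=11
After 3 (craft thread): salt=10 thread=3
After 4 (gather 8 resin): resin=8 salt=10 thread=3
After 5 (craft thread): resin=8 salt=9 thread=6
After 6 (consume 5 resin): resin=3 salt=9 thread=6
After 7 (gather 1 resin): resin=4 salt=9 thread=6
After 8 (craft thread): resin=4 salt=8 thread=9
After 9 (craft thread): resin=4 salt=7 thread=12
After 10 (craft thread): resin=4 salt=6 thread=15
After 11 (craft thread): resin=4 salt=5 thread=18
After 12 (craft thread): resin=4 salt=4 thread=21
After 13 (craft thread): resin=4 salt=3 thread=24
After 14 (craft thread): resin=4 salt=2 thread=27
After 15 (craft thread): resin=4 salt=1 thread=30
After 16 (craft thread): resin=4 thread=33
After 17 (gather 5 resin): resin=9 thread=33
After 18 (consume 3 resin): resin=6 thread=33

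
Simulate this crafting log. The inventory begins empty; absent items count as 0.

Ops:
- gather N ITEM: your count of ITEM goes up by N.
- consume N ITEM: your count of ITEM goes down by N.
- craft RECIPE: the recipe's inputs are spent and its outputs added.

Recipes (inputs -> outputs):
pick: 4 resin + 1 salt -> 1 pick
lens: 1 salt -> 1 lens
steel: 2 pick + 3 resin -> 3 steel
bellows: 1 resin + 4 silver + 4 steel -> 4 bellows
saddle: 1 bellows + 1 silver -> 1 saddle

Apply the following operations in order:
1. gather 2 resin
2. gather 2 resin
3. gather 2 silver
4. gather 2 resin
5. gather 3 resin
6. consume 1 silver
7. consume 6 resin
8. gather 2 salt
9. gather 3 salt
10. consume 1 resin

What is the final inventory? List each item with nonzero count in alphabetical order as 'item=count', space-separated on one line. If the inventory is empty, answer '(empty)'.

Answer: resin=2 salt=5 silver=1

Derivation:
After 1 (gather 2 resin): resin=2
After 2 (gather 2 resin): resin=4
After 3 (gather 2 silver): resin=4 silver=2
After 4 (gather 2 resin): resin=6 silver=2
After 5 (gather 3 resin): resin=9 silver=2
After 6 (consume 1 silver): resin=9 silver=1
After 7 (consume 6 resin): resin=3 silver=1
After 8 (gather 2 salt): resin=3 salt=2 silver=1
After 9 (gather 3 salt): resin=3 salt=5 silver=1
After 10 (consume 1 resin): resin=2 salt=5 silver=1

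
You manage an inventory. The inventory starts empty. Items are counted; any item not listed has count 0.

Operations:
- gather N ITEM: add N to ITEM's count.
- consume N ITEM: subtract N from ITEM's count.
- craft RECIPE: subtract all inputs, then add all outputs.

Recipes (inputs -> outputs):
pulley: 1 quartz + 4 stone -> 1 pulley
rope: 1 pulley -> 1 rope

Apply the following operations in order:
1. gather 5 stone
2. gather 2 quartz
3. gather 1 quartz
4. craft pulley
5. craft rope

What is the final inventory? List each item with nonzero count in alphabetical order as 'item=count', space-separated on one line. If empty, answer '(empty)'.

Answer: quartz=2 rope=1 stone=1

Derivation:
After 1 (gather 5 stone): stone=5
After 2 (gather 2 quartz): quartz=2 stone=5
After 3 (gather 1 quartz): quartz=3 stone=5
After 4 (craft pulley): pulley=1 quartz=2 stone=1
After 5 (craft rope): quartz=2 rope=1 stone=1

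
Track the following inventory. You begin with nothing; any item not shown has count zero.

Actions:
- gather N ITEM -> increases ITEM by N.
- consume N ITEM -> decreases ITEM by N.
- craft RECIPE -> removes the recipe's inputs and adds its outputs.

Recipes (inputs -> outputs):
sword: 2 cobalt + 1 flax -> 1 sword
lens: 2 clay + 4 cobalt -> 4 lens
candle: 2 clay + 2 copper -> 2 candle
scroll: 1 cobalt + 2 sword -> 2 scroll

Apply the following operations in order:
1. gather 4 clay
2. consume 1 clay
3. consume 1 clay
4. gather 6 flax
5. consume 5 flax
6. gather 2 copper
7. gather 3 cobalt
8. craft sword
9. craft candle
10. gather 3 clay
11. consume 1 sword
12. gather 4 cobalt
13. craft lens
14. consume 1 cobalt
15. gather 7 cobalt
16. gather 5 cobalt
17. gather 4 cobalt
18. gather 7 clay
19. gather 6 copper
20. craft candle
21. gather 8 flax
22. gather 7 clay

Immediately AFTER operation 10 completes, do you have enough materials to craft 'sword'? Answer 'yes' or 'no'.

Answer: no

Derivation:
After 1 (gather 4 clay): clay=4
After 2 (consume 1 clay): clay=3
After 3 (consume 1 clay): clay=2
After 4 (gather 6 flax): clay=2 flax=6
After 5 (consume 5 flax): clay=2 flax=1
After 6 (gather 2 copper): clay=2 copper=2 flax=1
After 7 (gather 3 cobalt): clay=2 cobalt=3 copper=2 flax=1
After 8 (craft sword): clay=2 cobalt=1 copper=2 sword=1
After 9 (craft candle): candle=2 cobalt=1 sword=1
After 10 (gather 3 clay): candle=2 clay=3 cobalt=1 sword=1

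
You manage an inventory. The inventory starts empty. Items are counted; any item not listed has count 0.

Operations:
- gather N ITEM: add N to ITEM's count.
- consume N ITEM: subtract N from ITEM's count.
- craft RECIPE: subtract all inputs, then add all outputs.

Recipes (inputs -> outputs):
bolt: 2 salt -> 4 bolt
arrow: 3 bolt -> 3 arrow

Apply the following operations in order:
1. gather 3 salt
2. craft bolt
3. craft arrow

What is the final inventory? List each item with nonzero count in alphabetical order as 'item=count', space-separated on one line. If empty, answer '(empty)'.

After 1 (gather 3 salt): salt=3
After 2 (craft bolt): bolt=4 salt=1
After 3 (craft arrow): arrow=3 bolt=1 salt=1

Answer: arrow=3 bolt=1 salt=1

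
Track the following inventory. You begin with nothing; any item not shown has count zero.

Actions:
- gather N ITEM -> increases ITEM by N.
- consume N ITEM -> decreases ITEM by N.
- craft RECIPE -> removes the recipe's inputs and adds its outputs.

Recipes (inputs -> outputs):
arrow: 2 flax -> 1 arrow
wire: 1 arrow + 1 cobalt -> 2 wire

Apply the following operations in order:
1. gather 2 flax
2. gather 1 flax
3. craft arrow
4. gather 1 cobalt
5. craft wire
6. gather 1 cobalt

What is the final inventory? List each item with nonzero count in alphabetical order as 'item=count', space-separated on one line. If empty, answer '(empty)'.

After 1 (gather 2 flax): flax=2
After 2 (gather 1 flax): flax=3
After 3 (craft arrow): arrow=1 flax=1
After 4 (gather 1 cobalt): arrow=1 cobalt=1 flax=1
After 5 (craft wire): flax=1 wire=2
After 6 (gather 1 cobalt): cobalt=1 flax=1 wire=2

Answer: cobalt=1 flax=1 wire=2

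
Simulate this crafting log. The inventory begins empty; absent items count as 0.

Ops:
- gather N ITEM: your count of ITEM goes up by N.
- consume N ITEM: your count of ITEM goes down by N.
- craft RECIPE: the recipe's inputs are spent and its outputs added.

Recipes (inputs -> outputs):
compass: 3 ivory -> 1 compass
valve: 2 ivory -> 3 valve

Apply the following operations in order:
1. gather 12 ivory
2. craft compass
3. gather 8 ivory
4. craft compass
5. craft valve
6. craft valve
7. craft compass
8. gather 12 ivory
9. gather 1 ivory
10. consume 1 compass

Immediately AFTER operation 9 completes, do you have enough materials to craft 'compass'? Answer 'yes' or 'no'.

Answer: yes

Derivation:
After 1 (gather 12 ivory): ivory=12
After 2 (craft compass): compass=1 ivory=9
After 3 (gather 8 ivory): compass=1 ivory=17
After 4 (craft compass): compass=2 ivory=14
After 5 (craft valve): compass=2 ivory=12 valve=3
After 6 (craft valve): compass=2 ivory=10 valve=6
After 7 (craft compass): compass=3 ivory=7 valve=6
After 8 (gather 12 ivory): compass=3 ivory=19 valve=6
After 9 (gather 1 ivory): compass=3 ivory=20 valve=6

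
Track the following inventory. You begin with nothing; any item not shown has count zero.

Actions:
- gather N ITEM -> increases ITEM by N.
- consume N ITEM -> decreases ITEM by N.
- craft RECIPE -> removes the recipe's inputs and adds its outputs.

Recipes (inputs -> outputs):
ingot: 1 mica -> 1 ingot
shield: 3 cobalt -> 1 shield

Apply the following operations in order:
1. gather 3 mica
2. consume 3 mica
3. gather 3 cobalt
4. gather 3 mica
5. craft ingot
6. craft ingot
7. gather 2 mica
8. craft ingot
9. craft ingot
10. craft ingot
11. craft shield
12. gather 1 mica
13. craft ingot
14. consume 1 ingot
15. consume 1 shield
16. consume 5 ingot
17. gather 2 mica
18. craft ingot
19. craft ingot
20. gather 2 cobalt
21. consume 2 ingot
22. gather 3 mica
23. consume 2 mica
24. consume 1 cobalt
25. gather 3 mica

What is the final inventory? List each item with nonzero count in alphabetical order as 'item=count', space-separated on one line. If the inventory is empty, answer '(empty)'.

Answer: cobalt=1 mica=4

Derivation:
After 1 (gather 3 mica): mica=3
After 2 (consume 3 mica): (empty)
After 3 (gather 3 cobalt): cobalt=3
After 4 (gather 3 mica): cobalt=3 mica=3
After 5 (craft ingot): cobalt=3 ingot=1 mica=2
After 6 (craft ingot): cobalt=3 ingot=2 mica=1
After 7 (gather 2 mica): cobalt=3 ingot=2 mica=3
After 8 (craft ingot): cobalt=3 ingot=3 mica=2
After 9 (craft ingot): cobalt=3 ingot=4 mica=1
After 10 (craft ingot): cobalt=3 ingot=5
After 11 (craft shield): ingot=5 shield=1
After 12 (gather 1 mica): ingot=5 mica=1 shield=1
After 13 (craft ingot): ingot=6 shield=1
After 14 (consume 1 ingot): ingot=5 shield=1
After 15 (consume 1 shield): ingot=5
After 16 (consume 5 ingot): (empty)
After 17 (gather 2 mica): mica=2
After 18 (craft ingot): ingot=1 mica=1
After 19 (craft ingot): ingot=2
After 20 (gather 2 cobalt): cobalt=2 ingot=2
After 21 (consume 2 ingot): cobalt=2
After 22 (gather 3 mica): cobalt=2 mica=3
After 23 (consume 2 mica): cobalt=2 mica=1
After 24 (consume 1 cobalt): cobalt=1 mica=1
After 25 (gather 3 mica): cobalt=1 mica=4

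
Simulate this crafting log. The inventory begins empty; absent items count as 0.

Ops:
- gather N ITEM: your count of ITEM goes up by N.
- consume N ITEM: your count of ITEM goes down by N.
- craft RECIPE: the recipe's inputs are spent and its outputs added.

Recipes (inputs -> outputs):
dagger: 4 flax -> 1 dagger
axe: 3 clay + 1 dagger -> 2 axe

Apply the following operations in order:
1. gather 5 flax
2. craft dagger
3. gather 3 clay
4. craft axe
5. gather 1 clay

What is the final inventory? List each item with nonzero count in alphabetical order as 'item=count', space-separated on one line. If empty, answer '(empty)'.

Answer: axe=2 clay=1 flax=1

Derivation:
After 1 (gather 5 flax): flax=5
After 2 (craft dagger): dagger=1 flax=1
After 3 (gather 3 clay): clay=3 dagger=1 flax=1
After 4 (craft axe): axe=2 flax=1
After 5 (gather 1 clay): axe=2 clay=1 flax=1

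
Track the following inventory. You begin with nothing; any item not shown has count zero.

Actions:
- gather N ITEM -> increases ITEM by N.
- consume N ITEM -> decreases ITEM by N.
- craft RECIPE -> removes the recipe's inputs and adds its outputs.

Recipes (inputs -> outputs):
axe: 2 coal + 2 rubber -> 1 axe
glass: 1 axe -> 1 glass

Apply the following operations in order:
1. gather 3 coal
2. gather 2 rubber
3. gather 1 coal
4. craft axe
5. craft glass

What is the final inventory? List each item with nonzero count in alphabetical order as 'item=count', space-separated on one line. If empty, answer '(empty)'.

Answer: coal=2 glass=1

Derivation:
After 1 (gather 3 coal): coal=3
After 2 (gather 2 rubber): coal=3 rubber=2
After 3 (gather 1 coal): coal=4 rubber=2
After 4 (craft axe): axe=1 coal=2
After 5 (craft glass): coal=2 glass=1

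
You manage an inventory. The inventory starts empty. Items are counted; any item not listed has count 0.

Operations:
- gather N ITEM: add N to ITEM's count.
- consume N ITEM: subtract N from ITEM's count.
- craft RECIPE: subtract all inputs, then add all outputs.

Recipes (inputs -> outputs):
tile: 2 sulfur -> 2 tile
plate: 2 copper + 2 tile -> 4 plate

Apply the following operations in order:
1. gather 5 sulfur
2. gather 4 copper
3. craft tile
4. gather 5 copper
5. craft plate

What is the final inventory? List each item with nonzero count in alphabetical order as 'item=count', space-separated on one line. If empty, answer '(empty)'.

Answer: copper=7 plate=4 sulfur=3

Derivation:
After 1 (gather 5 sulfur): sulfur=5
After 2 (gather 4 copper): copper=4 sulfur=5
After 3 (craft tile): copper=4 sulfur=3 tile=2
After 4 (gather 5 copper): copper=9 sulfur=3 tile=2
After 5 (craft plate): copper=7 plate=4 sulfur=3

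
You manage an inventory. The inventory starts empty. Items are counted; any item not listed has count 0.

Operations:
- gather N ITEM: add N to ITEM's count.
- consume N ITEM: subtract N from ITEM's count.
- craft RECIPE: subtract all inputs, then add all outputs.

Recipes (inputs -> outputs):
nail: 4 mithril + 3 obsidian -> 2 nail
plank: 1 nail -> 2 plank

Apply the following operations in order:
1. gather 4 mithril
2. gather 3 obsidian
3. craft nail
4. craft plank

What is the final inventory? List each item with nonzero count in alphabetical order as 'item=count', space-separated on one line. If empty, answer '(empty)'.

After 1 (gather 4 mithril): mithril=4
After 2 (gather 3 obsidian): mithril=4 obsidian=3
After 3 (craft nail): nail=2
After 4 (craft plank): nail=1 plank=2

Answer: nail=1 plank=2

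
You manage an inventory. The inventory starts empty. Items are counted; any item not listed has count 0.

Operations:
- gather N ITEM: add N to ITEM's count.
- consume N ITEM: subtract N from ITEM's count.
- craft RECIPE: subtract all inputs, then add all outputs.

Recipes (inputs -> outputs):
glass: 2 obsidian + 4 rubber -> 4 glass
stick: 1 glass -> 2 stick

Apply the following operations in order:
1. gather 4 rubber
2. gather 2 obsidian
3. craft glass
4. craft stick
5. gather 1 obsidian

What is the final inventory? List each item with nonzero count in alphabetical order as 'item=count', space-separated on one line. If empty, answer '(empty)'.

Answer: glass=3 obsidian=1 stick=2

Derivation:
After 1 (gather 4 rubber): rubber=4
After 2 (gather 2 obsidian): obsidian=2 rubber=4
After 3 (craft glass): glass=4
After 4 (craft stick): glass=3 stick=2
After 5 (gather 1 obsidian): glass=3 obsidian=1 stick=2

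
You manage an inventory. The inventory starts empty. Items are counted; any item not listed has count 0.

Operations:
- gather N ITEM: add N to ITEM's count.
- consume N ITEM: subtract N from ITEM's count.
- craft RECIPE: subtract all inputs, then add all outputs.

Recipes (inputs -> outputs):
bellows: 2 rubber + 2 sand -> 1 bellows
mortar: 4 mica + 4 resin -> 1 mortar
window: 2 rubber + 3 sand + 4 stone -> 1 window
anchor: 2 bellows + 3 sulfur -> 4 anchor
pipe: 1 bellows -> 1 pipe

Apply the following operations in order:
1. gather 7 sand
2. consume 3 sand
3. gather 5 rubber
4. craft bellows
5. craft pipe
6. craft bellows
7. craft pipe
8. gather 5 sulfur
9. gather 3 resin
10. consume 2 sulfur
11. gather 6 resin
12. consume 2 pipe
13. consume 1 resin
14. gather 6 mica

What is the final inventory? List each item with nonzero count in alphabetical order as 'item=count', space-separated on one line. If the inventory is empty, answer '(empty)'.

Answer: mica=6 resin=8 rubber=1 sulfur=3

Derivation:
After 1 (gather 7 sand): sand=7
After 2 (consume 3 sand): sand=4
After 3 (gather 5 rubber): rubber=5 sand=4
After 4 (craft bellows): bellows=1 rubber=3 sand=2
After 5 (craft pipe): pipe=1 rubber=3 sand=2
After 6 (craft bellows): bellows=1 pipe=1 rubber=1
After 7 (craft pipe): pipe=2 rubber=1
After 8 (gather 5 sulfur): pipe=2 rubber=1 sulfur=5
After 9 (gather 3 resin): pipe=2 resin=3 rubber=1 sulfur=5
After 10 (consume 2 sulfur): pipe=2 resin=3 rubber=1 sulfur=3
After 11 (gather 6 resin): pipe=2 resin=9 rubber=1 sulfur=3
After 12 (consume 2 pipe): resin=9 rubber=1 sulfur=3
After 13 (consume 1 resin): resin=8 rubber=1 sulfur=3
After 14 (gather 6 mica): mica=6 resin=8 rubber=1 sulfur=3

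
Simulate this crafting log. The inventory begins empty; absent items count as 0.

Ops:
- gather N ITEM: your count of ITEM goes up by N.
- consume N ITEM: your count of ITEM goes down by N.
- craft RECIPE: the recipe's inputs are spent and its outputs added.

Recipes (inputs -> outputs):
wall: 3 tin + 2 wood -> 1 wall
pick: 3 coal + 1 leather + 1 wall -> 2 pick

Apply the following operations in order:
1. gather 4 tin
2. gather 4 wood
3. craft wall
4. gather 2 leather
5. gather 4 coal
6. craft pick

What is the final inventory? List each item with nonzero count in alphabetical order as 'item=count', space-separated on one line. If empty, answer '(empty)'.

Answer: coal=1 leather=1 pick=2 tin=1 wood=2

Derivation:
After 1 (gather 4 tin): tin=4
After 2 (gather 4 wood): tin=4 wood=4
After 3 (craft wall): tin=1 wall=1 wood=2
After 4 (gather 2 leather): leather=2 tin=1 wall=1 wood=2
After 5 (gather 4 coal): coal=4 leather=2 tin=1 wall=1 wood=2
After 6 (craft pick): coal=1 leather=1 pick=2 tin=1 wood=2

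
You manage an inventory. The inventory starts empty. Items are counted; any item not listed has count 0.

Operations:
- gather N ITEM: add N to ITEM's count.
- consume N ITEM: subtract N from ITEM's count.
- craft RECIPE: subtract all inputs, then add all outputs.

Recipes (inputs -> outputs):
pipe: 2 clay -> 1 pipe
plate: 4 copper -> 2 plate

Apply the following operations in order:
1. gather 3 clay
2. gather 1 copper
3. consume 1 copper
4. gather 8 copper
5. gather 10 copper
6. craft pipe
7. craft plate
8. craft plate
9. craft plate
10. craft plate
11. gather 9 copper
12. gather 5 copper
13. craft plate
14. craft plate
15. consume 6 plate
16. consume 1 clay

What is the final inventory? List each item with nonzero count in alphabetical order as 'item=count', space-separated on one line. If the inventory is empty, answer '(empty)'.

Answer: copper=8 pipe=1 plate=6

Derivation:
After 1 (gather 3 clay): clay=3
After 2 (gather 1 copper): clay=3 copper=1
After 3 (consume 1 copper): clay=3
After 4 (gather 8 copper): clay=3 copper=8
After 5 (gather 10 copper): clay=3 copper=18
After 6 (craft pipe): clay=1 copper=18 pipe=1
After 7 (craft plate): clay=1 copper=14 pipe=1 plate=2
After 8 (craft plate): clay=1 copper=10 pipe=1 plate=4
After 9 (craft plate): clay=1 copper=6 pipe=1 plate=6
After 10 (craft plate): clay=1 copper=2 pipe=1 plate=8
After 11 (gather 9 copper): clay=1 copper=11 pipe=1 plate=8
After 12 (gather 5 copper): clay=1 copper=16 pipe=1 plate=8
After 13 (craft plate): clay=1 copper=12 pipe=1 plate=10
After 14 (craft plate): clay=1 copper=8 pipe=1 plate=12
After 15 (consume 6 plate): clay=1 copper=8 pipe=1 plate=6
After 16 (consume 1 clay): copper=8 pipe=1 plate=6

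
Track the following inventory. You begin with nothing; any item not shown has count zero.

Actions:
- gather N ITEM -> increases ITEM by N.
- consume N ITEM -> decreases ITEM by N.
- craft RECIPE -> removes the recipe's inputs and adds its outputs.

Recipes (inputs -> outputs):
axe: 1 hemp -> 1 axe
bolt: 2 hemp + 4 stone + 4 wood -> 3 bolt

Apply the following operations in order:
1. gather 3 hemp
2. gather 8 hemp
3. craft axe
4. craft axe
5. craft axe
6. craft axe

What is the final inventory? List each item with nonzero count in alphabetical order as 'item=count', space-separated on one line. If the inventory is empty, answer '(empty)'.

After 1 (gather 3 hemp): hemp=3
After 2 (gather 8 hemp): hemp=11
After 3 (craft axe): axe=1 hemp=10
After 4 (craft axe): axe=2 hemp=9
After 5 (craft axe): axe=3 hemp=8
After 6 (craft axe): axe=4 hemp=7

Answer: axe=4 hemp=7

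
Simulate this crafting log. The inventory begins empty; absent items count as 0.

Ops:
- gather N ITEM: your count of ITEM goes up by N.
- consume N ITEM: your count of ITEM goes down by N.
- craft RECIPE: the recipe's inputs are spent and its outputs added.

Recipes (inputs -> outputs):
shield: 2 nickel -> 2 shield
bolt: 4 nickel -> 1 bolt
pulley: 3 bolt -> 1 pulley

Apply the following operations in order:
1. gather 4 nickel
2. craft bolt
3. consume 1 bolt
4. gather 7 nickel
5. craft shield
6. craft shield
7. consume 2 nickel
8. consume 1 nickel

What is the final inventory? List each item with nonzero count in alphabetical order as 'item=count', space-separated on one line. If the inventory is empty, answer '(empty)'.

Answer: shield=4

Derivation:
After 1 (gather 4 nickel): nickel=4
After 2 (craft bolt): bolt=1
After 3 (consume 1 bolt): (empty)
After 4 (gather 7 nickel): nickel=7
After 5 (craft shield): nickel=5 shield=2
After 6 (craft shield): nickel=3 shield=4
After 7 (consume 2 nickel): nickel=1 shield=4
After 8 (consume 1 nickel): shield=4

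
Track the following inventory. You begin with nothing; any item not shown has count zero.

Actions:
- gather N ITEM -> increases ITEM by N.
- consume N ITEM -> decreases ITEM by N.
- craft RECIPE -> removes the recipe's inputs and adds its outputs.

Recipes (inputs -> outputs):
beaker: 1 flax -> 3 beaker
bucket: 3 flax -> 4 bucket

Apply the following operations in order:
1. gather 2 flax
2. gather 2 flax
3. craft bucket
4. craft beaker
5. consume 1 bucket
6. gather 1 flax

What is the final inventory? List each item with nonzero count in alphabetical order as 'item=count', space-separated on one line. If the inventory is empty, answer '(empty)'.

After 1 (gather 2 flax): flax=2
After 2 (gather 2 flax): flax=4
After 3 (craft bucket): bucket=4 flax=1
After 4 (craft beaker): beaker=3 bucket=4
After 5 (consume 1 bucket): beaker=3 bucket=3
After 6 (gather 1 flax): beaker=3 bucket=3 flax=1

Answer: beaker=3 bucket=3 flax=1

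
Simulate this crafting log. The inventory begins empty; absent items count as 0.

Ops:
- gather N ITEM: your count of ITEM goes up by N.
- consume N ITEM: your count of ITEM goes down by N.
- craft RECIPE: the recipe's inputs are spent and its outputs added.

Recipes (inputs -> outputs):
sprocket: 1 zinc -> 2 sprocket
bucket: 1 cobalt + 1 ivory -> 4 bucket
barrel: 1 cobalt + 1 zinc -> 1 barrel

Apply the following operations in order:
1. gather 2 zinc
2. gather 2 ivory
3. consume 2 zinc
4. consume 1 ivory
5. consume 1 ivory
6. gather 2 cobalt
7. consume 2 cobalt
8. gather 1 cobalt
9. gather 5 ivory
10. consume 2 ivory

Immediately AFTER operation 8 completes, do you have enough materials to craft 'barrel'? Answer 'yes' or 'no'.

After 1 (gather 2 zinc): zinc=2
After 2 (gather 2 ivory): ivory=2 zinc=2
After 3 (consume 2 zinc): ivory=2
After 4 (consume 1 ivory): ivory=1
After 5 (consume 1 ivory): (empty)
After 6 (gather 2 cobalt): cobalt=2
After 7 (consume 2 cobalt): (empty)
After 8 (gather 1 cobalt): cobalt=1

Answer: no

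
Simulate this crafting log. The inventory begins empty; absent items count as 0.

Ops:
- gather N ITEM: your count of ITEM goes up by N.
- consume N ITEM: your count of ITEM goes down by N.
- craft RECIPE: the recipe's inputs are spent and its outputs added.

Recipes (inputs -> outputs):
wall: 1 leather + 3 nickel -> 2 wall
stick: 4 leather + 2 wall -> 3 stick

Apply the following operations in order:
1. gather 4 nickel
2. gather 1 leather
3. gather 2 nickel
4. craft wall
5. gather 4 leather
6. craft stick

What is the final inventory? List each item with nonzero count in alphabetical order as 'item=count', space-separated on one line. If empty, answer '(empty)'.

Answer: nickel=3 stick=3

Derivation:
After 1 (gather 4 nickel): nickel=4
After 2 (gather 1 leather): leather=1 nickel=4
After 3 (gather 2 nickel): leather=1 nickel=6
After 4 (craft wall): nickel=3 wall=2
After 5 (gather 4 leather): leather=4 nickel=3 wall=2
After 6 (craft stick): nickel=3 stick=3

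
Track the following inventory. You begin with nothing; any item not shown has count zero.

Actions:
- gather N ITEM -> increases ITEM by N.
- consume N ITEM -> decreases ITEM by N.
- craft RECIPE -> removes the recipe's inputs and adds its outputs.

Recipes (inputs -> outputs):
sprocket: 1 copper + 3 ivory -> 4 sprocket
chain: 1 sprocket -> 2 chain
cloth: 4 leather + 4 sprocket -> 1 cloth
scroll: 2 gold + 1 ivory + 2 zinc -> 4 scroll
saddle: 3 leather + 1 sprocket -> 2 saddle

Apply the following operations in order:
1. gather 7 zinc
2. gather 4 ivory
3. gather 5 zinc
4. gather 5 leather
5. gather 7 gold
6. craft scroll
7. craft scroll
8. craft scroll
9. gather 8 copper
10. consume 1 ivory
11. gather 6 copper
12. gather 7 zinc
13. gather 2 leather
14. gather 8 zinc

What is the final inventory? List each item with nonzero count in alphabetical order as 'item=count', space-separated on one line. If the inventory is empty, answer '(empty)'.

Answer: copper=14 gold=1 leather=7 scroll=12 zinc=21

Derivation:
After 1 (gather 7 zinc): zinc=7
After 2 (gather 4 ivory): ivory=4 zinc=7
After 3 (gather 5 zinc): ivory=4 zinc=12
After 4 (gather 5 leather): ivory=4 leather=5 zinc=12
After 5 (gather 7 gold): gold=7 ivory=4 leather=5 zinc=12
After 6 (craft scroll): gold=5 ivory=3 leather=5 scroll=4 zinc=10
After 7 (craft scroll): gold=3 ivory=2 leather=5 scroll=8 zinc=8
After 8 (craft scroll): gold=1 ivory=1 leather=5 scroll=12 zinc=6
After 9 (gather 8 copper): copper=8 gold=1 ivory=1 leather=5 scroll=12 zinc=6
After 10 (consume 1 ivory): copper=8 gold=1 leather=5 scroll=12 zinc=6
After 11 (gather 6 copper): copper=14 gold=1 leather=5 scroll=12 zinc=6
After 12 (gather 7 zinc): copper=14 gold=1 leather=5 scroll=12 zinc=13
After 13 (gather 2 leather): copper=14 gold=1 leather=7 scroll=12 zinc=13
After 14 (gather 8 zinc): copper=14 gold=1 leather=7 scroll=12 zinc=21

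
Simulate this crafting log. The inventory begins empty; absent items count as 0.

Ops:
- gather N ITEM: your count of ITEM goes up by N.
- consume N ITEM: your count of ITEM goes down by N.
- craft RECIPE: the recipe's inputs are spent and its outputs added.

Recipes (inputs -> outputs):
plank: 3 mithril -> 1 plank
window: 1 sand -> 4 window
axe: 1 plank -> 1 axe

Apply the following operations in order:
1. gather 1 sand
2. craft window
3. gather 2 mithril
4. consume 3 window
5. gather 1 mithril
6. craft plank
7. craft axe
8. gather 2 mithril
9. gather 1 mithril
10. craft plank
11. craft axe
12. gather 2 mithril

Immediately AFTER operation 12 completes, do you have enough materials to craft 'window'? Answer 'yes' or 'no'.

Answer: no

Derivation:
After 1 (gather 1 sand): sand=1
After 2 (craft window): window=4
After 3 (gather 2 mithril): mithril=2 window=4
After 4 (consume 3 window): mithril=2 window=1
After 5 (gather 1 mithril): mithril=3 window=1
After 6 (craft plank): plank=1 window=1
After 7 (craft axe): axe=1 window=1
After 8 (gather 2 mithril): axe=1 mithril=2 window=1
After 9 (gather 1 mithril): axe=1 mithril=3 window=1
After 10 (craft plank): axe=1 plank=1 window=1
After 11 (craft axe): axe=2 window=1
After 12 (gather 2 mithril): axe=2 mithril=2 window=1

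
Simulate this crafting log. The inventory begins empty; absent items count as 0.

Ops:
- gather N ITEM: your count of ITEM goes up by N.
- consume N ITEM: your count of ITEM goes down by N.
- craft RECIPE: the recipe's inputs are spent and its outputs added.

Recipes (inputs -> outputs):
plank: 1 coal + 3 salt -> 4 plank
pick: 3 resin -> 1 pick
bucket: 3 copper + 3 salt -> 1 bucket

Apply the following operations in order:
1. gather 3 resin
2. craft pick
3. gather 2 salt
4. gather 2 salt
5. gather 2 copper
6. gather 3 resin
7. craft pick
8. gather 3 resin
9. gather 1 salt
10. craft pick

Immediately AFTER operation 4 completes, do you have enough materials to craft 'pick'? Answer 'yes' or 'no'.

After 1 (gather 3 resin): resin=3
After 2 (craft pick): pick=1
After 3 (gather 2 salt): pick=1 salt=2
After 4 (gather 2 salt): pick=1 salt=4

Answer: no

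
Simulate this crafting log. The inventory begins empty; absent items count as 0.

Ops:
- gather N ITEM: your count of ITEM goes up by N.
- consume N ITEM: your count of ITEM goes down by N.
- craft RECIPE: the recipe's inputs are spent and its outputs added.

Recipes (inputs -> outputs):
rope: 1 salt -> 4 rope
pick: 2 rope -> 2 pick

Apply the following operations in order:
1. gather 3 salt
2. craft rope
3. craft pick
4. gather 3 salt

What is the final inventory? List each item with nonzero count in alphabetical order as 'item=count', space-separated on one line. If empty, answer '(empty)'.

Answer: pick=2 rope=2 salt=5

Derivation:
After 1 (gather 3 salt): salt=3
After 2 (craft rope): rope=4 salt=2
After 3 (craft pick): pick=2 rope=2 salt=2
After 4 (gather 3 salt): pick=2 rope=2 salt=5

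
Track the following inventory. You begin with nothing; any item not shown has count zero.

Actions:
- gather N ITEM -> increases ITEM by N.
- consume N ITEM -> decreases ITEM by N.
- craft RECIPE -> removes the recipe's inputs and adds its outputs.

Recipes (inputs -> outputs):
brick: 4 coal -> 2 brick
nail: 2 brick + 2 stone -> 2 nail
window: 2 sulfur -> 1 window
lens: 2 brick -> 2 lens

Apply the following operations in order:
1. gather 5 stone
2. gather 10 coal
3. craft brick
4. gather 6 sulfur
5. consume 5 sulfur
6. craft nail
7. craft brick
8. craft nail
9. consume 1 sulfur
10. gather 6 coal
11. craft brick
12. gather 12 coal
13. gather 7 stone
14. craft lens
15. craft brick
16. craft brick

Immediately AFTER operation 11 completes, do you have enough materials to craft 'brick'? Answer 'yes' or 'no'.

Answer: yes

Derivation:
After 1 (gather 5 stone): stone=5
After 2 (gather 10 coal): coal=10 stone=5
After 3 (craft brick): brick=2 coal=6 stone=5
After 4 (gather 6 sulfur): brick=2 coal=6 stone=5 sulfur=6
After 5 (consume 5 sulfur): brick=2 coal=6 stone=5 sulfur=1
After 6 (craft nail): coal=6 nail=2 stone=3 sulfur=1
After 7 (craft brick): brick=2 coal=2 nail=2 stone=3 sulfur=1
After 8 (craft nail): coal=2 nail=4 stone=1 sulfur=1
After 9 (consume 1 sulfur): coal=2 nail=4 stone=1
After 10 (gather 6 coal): coal=8 nail=4 stone=1
After 11 (craft brick): brick=2 coal=4 nail=4 stone=1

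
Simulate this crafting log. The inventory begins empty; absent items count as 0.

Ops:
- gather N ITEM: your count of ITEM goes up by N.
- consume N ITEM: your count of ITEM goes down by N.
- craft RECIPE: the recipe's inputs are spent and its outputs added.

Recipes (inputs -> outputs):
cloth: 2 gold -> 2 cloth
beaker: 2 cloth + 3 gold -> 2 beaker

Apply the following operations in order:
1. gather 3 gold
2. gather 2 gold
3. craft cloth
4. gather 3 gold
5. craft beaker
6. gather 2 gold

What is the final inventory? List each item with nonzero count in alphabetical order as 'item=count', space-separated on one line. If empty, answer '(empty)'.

After 1 (gather 3 gold): gold=3
After 2 (gather 2 gold): gold=5
After 3 (craft cloth): cloth=2 gold=3
After 4 (gather 3 gold): cloth=2 gold=6
After 5 (craft beaker): beaker=2 gold=3
After 6 (gather 2 gold): beaker=2 gold=5

Answer: beaker=2 gold=5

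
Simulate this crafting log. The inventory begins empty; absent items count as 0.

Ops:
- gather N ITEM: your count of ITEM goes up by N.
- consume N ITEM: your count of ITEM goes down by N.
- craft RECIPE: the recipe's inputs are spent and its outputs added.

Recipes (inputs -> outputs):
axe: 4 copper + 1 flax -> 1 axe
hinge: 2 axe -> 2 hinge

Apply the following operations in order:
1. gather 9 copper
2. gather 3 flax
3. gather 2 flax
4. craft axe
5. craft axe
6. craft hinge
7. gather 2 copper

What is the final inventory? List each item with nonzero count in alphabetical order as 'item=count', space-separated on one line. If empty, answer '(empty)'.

Answer: copper=3 flax=3 hinge=2

Derivation:
After 1 (gather 9 copper): copper=9
After 2 (gather 3 flax): copper=9 flax=3
After 3 (gather 2 flax): copper=9 flax=5
After 4 (craft axe): axe=1 copper=5 flax=4
After 5 (craft axe): axe=2 copper=1 flax=3
After 6 (craft hinge): copper=1 flax=3 hinge=2
After 7 (gather 2 copper): copper=3 flax=3 hinge=2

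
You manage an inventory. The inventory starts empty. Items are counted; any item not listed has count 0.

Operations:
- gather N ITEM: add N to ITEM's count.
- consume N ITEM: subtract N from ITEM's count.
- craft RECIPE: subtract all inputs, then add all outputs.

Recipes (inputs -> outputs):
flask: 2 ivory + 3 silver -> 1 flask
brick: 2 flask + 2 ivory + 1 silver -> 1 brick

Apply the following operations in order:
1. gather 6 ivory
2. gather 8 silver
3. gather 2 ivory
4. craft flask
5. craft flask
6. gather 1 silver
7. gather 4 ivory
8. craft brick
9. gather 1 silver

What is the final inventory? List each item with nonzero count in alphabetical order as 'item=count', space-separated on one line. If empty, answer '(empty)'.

Answer: brick=1 ivory=6 silver=3

Derivation:
After 1 (gather 6 ivory): ivory=6
After 2 (gather 8 silver): ivory=6 silver=8
After 3 (gather 2 ivory): ivory=8 silver=8
After 4 (craft flask): flask=1 ivory=6 silver=5
After 5 (craft flask): flask=2 ivory=4 silver=2
After 6 (gather 1 silver): flask=2 ivory=4 silver=3
After 7 (gather 4 ivory): flask=2 ivory=8 silver=3
After 8 (craft brick): brick=1 ivory=6 silver=2
After 9 (gather 1 silver): brick=1 ivory=6 silver=3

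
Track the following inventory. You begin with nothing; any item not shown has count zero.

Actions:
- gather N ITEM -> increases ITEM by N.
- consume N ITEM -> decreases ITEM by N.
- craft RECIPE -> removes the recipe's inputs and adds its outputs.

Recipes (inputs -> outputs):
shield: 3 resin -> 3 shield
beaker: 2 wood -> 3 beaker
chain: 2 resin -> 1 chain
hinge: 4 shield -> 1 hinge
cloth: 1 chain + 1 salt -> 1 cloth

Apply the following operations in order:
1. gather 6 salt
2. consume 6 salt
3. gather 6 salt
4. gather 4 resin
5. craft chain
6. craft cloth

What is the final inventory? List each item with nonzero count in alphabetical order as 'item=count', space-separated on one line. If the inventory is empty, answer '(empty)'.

Answer: cloth=1 resin=2 salt=5

Derivation:
After 1 (gather 6 salt): salt=6
After 2 (consume 6 salt): (empty)
After 3 (gather 6 salt): salt=6
After 4 (gather 4 resin): resin=4 salt=6
After 5 (craft chain): chain=1 resin=2 salt=6
After 6 (craft cloth): cloth=1 resin=2 salt=5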